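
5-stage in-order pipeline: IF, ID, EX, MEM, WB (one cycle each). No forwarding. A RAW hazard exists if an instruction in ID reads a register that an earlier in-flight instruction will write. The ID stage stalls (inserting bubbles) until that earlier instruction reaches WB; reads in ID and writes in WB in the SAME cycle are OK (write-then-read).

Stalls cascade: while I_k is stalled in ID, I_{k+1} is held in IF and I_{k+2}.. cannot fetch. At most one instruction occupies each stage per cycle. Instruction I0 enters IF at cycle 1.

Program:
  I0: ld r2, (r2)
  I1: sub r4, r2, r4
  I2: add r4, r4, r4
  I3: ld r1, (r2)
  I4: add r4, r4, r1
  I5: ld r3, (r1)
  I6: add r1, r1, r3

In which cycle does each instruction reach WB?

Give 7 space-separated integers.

Answer: 5 8 11 12 15 16 19

Derivation:
I0 ld r2 <- r2: IF@1 ID@2 stall=0 (-) EX@3 MEM@4 WB@5
I1 sub r4 <- r2,r4: IF@2 ID@3 stall=2 (RAW on I0.r2 (WB@5)) EX@6 MEM@7 WB@8
I2 add r4 <- r4,r4: IF@3 ID@6 stall=2 (RAW on I1.r4 (WB@8)) EX@9 MEM@10 WB@11
I3 ld r1 <- r2: IF@6 ID@9 stall=0 (-) EX@10 MEM@11 WB@12
I4 add r4 <- r4,r1: IF@9 ID@10 stall=2 (RAW on I3.r1 (WB@12)) EX@13 MEM@14 WB@15
I5 ld r3 <- r1: IF@10 ID@13 stall=0 (-) EX@14 MEM@15 WB@16
I6 add r1 <- r1,r3: IF@13 ID@14 stall=2 (RAW on I5.r3 (WB@16)) EX@17 MEM@18 WB@19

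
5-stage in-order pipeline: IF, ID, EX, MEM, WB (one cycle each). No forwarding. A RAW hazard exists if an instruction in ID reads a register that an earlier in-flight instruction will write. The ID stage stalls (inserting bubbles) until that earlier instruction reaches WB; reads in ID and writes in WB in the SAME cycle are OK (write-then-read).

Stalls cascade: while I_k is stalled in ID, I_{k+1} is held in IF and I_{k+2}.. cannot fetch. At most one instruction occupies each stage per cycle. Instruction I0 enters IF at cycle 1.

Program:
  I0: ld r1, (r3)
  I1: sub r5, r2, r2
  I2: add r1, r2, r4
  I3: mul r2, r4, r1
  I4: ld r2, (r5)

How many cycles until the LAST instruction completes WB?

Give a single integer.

I0 ld r1 <- r3: IF@1 ID@2 stall=0 (-) EX@3 MEM@4 WB@5
I1 sub r5 <- r2,r2: IF@2 ID@3 stall=0 (-) EX@4 MEM@5 WB@6
I2 add r1 <- r2,r4: IF@3 ID@4 stall=0 (-) EX@5 MEM@6 WB@7
I3 mul r2 <- r4,r1: IF@4 ID@5 stall=2 (RAW on I2.r1 (WB@7)) EX@8 MEM@9 WB@10
I4 ld r2 <- r5: IF@5 ID@8 stall=0 (-) EX@9 MEM@10 WB@11

Answer: 11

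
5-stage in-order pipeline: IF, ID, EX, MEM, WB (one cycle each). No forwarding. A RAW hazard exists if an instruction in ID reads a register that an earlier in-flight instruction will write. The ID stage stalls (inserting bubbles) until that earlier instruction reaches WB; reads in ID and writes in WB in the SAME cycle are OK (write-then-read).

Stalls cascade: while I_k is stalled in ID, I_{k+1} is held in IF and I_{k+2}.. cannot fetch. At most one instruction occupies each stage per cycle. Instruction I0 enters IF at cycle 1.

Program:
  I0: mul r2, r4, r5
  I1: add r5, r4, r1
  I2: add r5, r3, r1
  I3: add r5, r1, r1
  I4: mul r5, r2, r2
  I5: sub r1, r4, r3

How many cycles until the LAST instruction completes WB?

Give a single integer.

I0 mul r2 <- r4,r5: IF@1 ID@2 stall=0 (-) EX@3 MEM@4 WB@5
I1 add r5 <- r4,r1: IF@2 ID@3 stall=0 (-) EX@4 MEM@5 WB@6
I2 add r5 <- r3,r1: IF@3 ID@4 stall=0 (-) EX@5 MEM@6 WB@7
I3 add r5 <- r1,r1: IF@4 ID@5 stall=0 (-) EX@6 MEM@7 WB@8
I4 mul r5 <- r2,r2: IF@5 ID@6 stall=0 (-) EX@7 MEM@8 WB@9
I5 sub r1 <- r4,r3: IF@6 ID@7 stall=0 (-) EX@8 MEM@9 WB@10

Answer: 10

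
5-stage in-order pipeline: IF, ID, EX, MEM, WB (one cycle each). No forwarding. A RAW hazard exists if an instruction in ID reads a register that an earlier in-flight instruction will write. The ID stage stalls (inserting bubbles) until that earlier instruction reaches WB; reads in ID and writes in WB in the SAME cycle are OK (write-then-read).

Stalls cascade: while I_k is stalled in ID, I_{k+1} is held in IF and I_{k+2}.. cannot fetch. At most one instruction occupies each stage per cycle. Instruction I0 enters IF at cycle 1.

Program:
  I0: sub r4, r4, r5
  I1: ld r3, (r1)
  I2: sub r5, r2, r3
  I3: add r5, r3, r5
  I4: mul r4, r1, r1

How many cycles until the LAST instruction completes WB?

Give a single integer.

I0 sub r4 <- r4,r5: IF@1 ID@2 stall=0 (-) EX@3 MEM@4 WB@5
I1 ld r3 <- r1: IF@2 ID@3 stall=0 (-) EX@4 MEM@5 WB@6
I2 sub r5 <- r2,r3: IF@3 ID@4 stall=2 (RAW on I1.r3 (WB@6)) EX@7 MEM@8 WB@9
I3 add r5 <- r3,r5: IF@4 ID@7 stall=2 (RAW on I2.r5 (WB@9)) EX@10 MEM@11 WB@12
I4 mul r4 <- r1,r1: IF@7 ID@10 stall=0 (-) EX@11 MEM@12 WB@13

Answer: 13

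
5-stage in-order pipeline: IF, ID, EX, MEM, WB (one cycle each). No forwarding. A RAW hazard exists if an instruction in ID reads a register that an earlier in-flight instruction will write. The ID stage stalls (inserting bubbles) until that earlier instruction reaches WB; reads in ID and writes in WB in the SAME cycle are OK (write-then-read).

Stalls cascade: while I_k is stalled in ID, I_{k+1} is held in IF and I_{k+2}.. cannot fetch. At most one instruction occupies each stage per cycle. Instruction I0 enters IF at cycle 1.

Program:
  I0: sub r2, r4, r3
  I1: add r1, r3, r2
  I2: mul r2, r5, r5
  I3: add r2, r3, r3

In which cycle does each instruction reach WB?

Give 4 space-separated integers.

I0 sub r2 <- r4,r3: IF@1 ID@2 stall=0 (-) EX@3 MEM@4 WB@5
I1 add r1 <- r3,r2: IF@2 ID@3 stall=2 (RAW on I0.r2 (WB@5)) EX@6 MEM@7 WB@8
I2 mul r2 <- r5,r5: IF@3 ID@6 stall=0 (-) EX@7 MEM@8 WB@9
I3 add r2 <- r3,r3: IF@6 ID@7 stall=0 (-) EX@8 MEM@9 WB@10

Answer: 5 8 9 10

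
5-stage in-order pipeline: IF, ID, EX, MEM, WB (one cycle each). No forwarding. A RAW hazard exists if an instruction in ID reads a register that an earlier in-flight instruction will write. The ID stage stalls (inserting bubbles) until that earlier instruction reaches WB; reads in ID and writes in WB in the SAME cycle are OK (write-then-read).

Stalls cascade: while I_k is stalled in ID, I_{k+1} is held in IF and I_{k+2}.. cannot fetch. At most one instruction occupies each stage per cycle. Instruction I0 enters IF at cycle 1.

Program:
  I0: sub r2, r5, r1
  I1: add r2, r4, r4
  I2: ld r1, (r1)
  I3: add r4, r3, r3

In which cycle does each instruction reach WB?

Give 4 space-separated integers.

Answer: 5 6 7 8

Derivation:
I0 sub r2 <- r5,r1: IF@1 ID@2 stall=0 (-) EX@3 MEM@4 WB@5
I1 add r2 <- r4,r4: IF@2 ID@3 stall=0 (-) EX@4 MEM@5 WB@6
I2 ld r1 <- r1: IF@3 ID@4 stall=0 (-) EX@5 MEM@6 WB@7
I3 add r4 <- r3,r3: IF@4 ID@5 stall=0 (-) EX@6 MEM@7 WB@8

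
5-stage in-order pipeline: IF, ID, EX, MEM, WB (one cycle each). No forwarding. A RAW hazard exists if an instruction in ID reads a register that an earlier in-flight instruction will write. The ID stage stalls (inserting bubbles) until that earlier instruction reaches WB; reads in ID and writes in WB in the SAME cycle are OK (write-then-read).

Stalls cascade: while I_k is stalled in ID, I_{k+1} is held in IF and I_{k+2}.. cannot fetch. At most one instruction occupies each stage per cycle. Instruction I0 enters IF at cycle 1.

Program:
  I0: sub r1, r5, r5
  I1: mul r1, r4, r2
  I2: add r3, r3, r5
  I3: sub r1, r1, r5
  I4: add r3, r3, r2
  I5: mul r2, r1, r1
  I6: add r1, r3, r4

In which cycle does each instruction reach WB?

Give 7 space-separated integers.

Answer: 5 6 7 9 10 12 13

Derivation:
I0 sub r1 <- r5,r5: IF@1 ID@2 stall=0 (-) EX@3 MEM@4 WB@5
I1 mul r1 <- r4,r2: IF@2 ID@3 stall=0 (-) EX@4 MEM@5 WB@6
I2 add r3 <- r3,r5: IF@3 ID@4 stall=0 (-) EX@5 MEM@6 WB@7
I3 sub r1 <- r1,r5: IF@4 ID@5 stall=1 (RAW on I1.r1 (WB@6)) EX@7 MEM@8 WB@9
I4 add r3 <- r3,r2: IF@5 ID@7 stall=0 (-) EX@8 MEM@9 WB@10
I5 mul r2 <- r1,r1: IF@7 ID@8 stall=1 (RAW on I3.r1 (WB@9)) EX@10 MEM@11 WB@12
I6 add r1 <- r3,r4: IF@8 ID@10 stall=0 (-) EX@11 MEM@12 WB@13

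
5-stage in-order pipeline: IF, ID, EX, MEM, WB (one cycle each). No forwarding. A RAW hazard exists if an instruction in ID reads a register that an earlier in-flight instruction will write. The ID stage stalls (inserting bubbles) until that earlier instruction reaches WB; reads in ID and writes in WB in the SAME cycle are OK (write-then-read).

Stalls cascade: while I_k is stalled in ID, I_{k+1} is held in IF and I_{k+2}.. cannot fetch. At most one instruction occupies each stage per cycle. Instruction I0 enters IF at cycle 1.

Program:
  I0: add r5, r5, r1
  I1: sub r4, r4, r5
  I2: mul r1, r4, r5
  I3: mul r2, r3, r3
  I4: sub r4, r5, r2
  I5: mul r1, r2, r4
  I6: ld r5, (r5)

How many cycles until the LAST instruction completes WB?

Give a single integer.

I0 add r5 <- r5,r1: IF@1 ID@2 stall=0 (-) EX@3 MEM@4 WB@5
I1 sub r4 <- r4,r5: IF@2 ID@3 stall=2 (RAW on I0.r5 (WB@5)) EX@6 MEM@7 WB@8
I2 mul r1 <- r4,r5: IF@3 ID@6 stall=2 (RAW on I1.r4 (WB@8)) EX@9 MEM@10 WB@11
I3 mul r2 <- r3,r3: IF@6 ID@9 stall=0 (-) EX@10 MEM@11 WB@12
I4 sub r4 <- r5,r2: IF@9 ID@10 stall=2 (RAW on I3.r2 (WB@12)) EX@13 MEM@14 WB@15
I5 mul r1 <- r2,r4: IF@10 ID@13 stall=2 (RAW on I4.r4 (WB@15)) EX@16 MEM@17 WB@18
I6 ld r5 <- r5: IF@13 ID@16 stall=0 (-) EX@17 MEM@18 WB@19

Answer: 19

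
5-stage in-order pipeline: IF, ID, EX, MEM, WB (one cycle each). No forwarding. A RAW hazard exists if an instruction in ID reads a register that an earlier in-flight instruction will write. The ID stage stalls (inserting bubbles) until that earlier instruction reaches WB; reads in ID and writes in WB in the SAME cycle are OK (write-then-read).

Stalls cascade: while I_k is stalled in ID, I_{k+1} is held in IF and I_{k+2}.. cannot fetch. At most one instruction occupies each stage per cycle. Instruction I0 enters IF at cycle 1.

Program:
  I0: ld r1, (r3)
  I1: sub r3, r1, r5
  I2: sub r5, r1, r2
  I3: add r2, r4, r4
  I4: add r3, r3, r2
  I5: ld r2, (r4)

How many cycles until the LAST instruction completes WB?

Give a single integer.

I0 ld r1 <- r3: IF@1 ID@2 stall=0 (-) EX@3 MEM@4 WB@5
I1 sub r3 <- r1,r5: IF@2 ID@3 stall=2 (RAW on I0.r1 (WB@5)) EX@6 MEM@7 WB@8
I2 sub r5 <- r1,r2: IF@3 ID@6 stall=0 (-) EX@7 MEM@8 WB@9
I3 add r2 <- r4,r4: IF@6 ID@7 stall=0 (-) EX@8 MEM@9 WB@10
I4 add r3 <- r3,r2: IF@7 ID@8 stall=2 (RAW on I3.r2 (WB@10)) EX@11 MEM@12 WB@13
I5 ld r2 <- r4: IF@8 ID@11 stall=0 (-) EX@12 MEM@13 WB@14

Answer: 14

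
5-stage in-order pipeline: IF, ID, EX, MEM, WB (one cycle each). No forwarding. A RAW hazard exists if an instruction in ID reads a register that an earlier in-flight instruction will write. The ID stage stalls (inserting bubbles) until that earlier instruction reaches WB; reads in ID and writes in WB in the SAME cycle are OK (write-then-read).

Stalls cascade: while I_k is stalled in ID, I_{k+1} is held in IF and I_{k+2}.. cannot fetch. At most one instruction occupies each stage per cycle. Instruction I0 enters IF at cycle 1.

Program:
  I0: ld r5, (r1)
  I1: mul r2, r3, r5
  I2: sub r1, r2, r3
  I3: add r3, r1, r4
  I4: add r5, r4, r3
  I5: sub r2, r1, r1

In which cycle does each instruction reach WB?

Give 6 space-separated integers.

Answer: 5 8 11 14 17 18

Derivation:
I0 ld r5 <- r1: IF@1 ID@2 stall=0 (-) EX@3 MEM@4 WB@5
I1 mul r2 <- r3,r5: IF@2 ID@3 stall=2 (RAW on I0.r5 (WB@5)) EX@6 MEM@7 WB@8
I2 sub r1 <- r2,r3: IF@3 ID@6 stall=2 (RAW on I1.r2 (WB@8)) EX@9 MEM@10 WB@11
I3 add r3 <- r1,r4: IF@6 ID@9 stall=2 (RAW on I2.r1 (WB@11)) EX@12 MEM@13 WB@14
I4 add r5 <- r4,r3: IF@9 ID@12 stall=2 (RAW on I3.r3 (WB@14)) EX@15 MEM@16 WB@17
I5 sub r2 <- r1,r1: IF@12 ID@15 stall=0 (-) EX@16 MEM@17 WB@18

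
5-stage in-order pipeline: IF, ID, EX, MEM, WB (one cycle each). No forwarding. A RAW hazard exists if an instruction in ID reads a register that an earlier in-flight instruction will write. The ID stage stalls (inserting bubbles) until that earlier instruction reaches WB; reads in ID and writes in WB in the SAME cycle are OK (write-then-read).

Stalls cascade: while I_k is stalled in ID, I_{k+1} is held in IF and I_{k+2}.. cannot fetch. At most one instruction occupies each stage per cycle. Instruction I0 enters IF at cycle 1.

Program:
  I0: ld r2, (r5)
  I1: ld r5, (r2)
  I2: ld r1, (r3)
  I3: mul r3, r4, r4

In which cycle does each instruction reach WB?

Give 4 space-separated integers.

I0 ld r2 <- r5: IF@1 ID@2 stall=0 (-) EX@3 MEM@4 WB@5
I1 ld r5 <- r2: IF@2 ID@3 stall=2 (RAW on I0.r2 (WB@5)) EX@6 MEM@7 WB@8
I2 ld r1 <- r3: IF@3 ID@6 stall=0 (-) EX@7 MEM@8 WB@9
I3 mul r3 <- r4,r4: IF@6 ID@7 stall=0 (-) EX@8 MEM@9 WB@10

Answer: 5 8 9 10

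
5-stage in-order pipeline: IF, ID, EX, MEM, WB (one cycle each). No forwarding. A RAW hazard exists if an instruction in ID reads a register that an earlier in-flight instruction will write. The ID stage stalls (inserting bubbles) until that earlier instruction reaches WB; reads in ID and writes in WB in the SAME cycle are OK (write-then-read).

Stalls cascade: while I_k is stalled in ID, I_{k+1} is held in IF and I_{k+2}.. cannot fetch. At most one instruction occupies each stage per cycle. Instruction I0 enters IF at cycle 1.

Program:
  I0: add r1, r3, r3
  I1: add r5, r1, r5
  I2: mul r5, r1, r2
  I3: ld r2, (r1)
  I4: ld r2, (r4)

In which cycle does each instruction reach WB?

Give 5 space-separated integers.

I0 add r1 <- r3,r3: IF@1 ID@2 stall=0 (-) EX@3 MEM@4 WB@5
I1 add r5 <- r1,r5: IF@2 ID@3 stall=2 (RAW on I0.r1 (WB@5)) EX@6 MEM@7 WB@8
I2 mul r5 <- r1,r2: IF@3 ID@6 stall=0 (-) EX@7 MEM@8 WB@9
I3 ld r2 <- r1: IF@6 ID@7 stall=0 (-) EX@8 MEM@9 WB@10
I4 ld r2 <- r4: IF@7 ID@8 stall=0 (-) EX@9 MEM@10 WB@11

Answer: 5 8 9 10 11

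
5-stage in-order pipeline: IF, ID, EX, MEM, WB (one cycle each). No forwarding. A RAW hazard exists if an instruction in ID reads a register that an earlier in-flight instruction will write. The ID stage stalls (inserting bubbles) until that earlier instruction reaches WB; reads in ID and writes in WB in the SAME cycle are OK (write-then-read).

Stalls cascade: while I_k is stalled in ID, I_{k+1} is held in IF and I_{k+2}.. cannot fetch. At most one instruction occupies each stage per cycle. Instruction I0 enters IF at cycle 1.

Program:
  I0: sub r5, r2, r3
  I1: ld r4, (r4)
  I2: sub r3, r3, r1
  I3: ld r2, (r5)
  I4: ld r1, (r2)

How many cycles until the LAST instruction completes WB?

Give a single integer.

Answer: 11

Derivation:
I0 sub r5 <- r2,r3: IF@1 ID@2 stall=0 (-) EX@3 MEM@4 WB@5
I1 ld r4 <- r4: IF@2 ID@3 stall=0 (-) EX@4 MEM@5 WB@6
I2 sub r3 <- r3,r1: IF@3 ID@4 stall=0 (-) EX@5 MEM@6 WB@7
I3 ld r2 <- r5: IF@4 ID@5 stall=0 (-) EX@6 MEM@7 WB@8
I4 ld r1 <- r2: IF@5 ID@6 stall=2 (RAW on I3.r2 (WB@8)) EX@9 MEM@10 WB@11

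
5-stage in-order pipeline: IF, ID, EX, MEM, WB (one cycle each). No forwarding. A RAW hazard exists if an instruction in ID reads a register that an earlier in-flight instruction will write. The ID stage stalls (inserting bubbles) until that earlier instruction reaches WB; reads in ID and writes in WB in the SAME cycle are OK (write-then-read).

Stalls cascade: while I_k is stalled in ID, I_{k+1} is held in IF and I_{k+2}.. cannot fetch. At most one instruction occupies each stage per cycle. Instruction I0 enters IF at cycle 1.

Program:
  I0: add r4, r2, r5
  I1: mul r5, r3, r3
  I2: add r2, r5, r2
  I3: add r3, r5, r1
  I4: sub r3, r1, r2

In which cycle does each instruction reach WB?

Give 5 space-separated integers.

I0 add r4 <- r2,r5: IF@1 ID@2 stall=0 (-) EX@3 MEM@4 WB@5
I1 mul r5 <- r3,r3: IF@2 ID@3 stall=0 (-) EX@4 MEM@5 WB@6
I2 add r2 <- r5,r2: IF@3 ID@4 stall=2 (RAW on I1.r5 (WB@6)) EX@7 MEM@8 WB@9
I3 add r3 <- r5,r1: IF@4 ID@7 stall=0 (-) EX@8 MEM@9 WB@10
I4 sub r3 <- r1,r2: IF@7 ID@8 stall=1 (RAW on I2.r2 (WB@9)) EX@10 MEM@11 WB@12

Answer: 5 6 9 10 12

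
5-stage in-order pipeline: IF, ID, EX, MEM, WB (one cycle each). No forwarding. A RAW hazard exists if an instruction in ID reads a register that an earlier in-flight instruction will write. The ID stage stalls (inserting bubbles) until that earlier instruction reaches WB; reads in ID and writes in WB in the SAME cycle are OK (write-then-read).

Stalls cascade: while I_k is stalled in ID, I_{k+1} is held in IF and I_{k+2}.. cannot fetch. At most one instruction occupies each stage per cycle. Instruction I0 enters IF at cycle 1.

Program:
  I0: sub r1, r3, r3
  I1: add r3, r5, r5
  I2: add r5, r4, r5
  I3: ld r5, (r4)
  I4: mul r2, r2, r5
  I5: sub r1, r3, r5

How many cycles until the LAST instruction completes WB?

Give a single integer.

Answer: 12

Derivation:
I0 sub r1 <- r3,r3: IF@1 ID@2 stall=0 (-) EX@3 MEM@4 WB@5
I1 add r3 <- r5,r5: IF@2 ID@3 stall=0 (-) EX@4 MEM@5 WB@6
I2 add r5 <- r4,r5: IF@3 ID@4 stall=0 (-) EX@5 MEM@6 WB@7
I3 ld r5 <- r4: IF@4 ID@5 stall=0 (-) EX@6 MEM@7 WB@8
I4 mul r2 <- r2,r5: IF@5 ID@6 stall=2 (RAW on I3.r5 (WB@8)) EX@9 MEM@10 WB@11
I5 sub r1 <- r3,r5: IF@6 ID@9 stall=0 (-) EX@10 MEM@11 WB@12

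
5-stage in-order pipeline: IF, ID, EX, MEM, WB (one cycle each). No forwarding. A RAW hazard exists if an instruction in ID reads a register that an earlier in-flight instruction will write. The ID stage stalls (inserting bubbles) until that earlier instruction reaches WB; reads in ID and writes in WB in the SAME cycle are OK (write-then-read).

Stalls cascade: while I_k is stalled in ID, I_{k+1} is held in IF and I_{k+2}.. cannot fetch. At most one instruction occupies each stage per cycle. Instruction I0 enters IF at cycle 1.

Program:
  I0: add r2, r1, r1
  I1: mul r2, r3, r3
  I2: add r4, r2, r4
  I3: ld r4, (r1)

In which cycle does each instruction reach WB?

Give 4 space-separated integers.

Answer: 5 6 9 10

Derivation:
I0 add r2 <- r1,r1: IF@1 ID@2 stall=0 (-) EX@3 MEM@4 WB@5
I1 mul r2 <- r3,r3: IF@2 ID@3 stall=0 (-) EX@4 MEM@5 WB@6
I2 add r4 <- r2,r4: IF@3 ID@4 stall=2 (RAW on I1.r2 (WB@6)) EX@7 MEM@8 WB@9
I3 ld r4 <- r1: IF@4 ID@7 stall=0 (-) EX@8 MEM@9 WB@10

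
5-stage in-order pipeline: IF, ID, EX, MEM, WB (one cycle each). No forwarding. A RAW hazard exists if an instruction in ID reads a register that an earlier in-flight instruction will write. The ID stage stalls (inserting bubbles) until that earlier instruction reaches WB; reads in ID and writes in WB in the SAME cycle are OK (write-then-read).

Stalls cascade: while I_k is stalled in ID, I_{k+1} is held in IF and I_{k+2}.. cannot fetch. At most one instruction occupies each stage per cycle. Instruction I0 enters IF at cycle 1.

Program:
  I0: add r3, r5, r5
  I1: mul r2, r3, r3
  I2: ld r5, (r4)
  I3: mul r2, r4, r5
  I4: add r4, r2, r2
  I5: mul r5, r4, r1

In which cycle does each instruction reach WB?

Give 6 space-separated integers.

I0 add r3 <- r5,r5: IF@1 ID@2 stall=0 (-) EX@3 MEM@4 WB@5
I1 mul r2 <- r3,r3: IF@2 ID@3 stall=2 (RAW on I0.r3 (WB@5)) EX@6 MEM@7 WB@8
I2 ld r5 <- r4: IF@3 ID@6 stall=0 (-) EX@7 MEM@8 WB@9
I3 mul r2 <- r4,r5: IF@6 ID@7 stall=2 (RAW on I2.r5 (WB@9)) EX@10 MEM@11 WB@12
I4 add r4 <- r2,r2: IF@7 ID@10 stall=2 (RAW on I3.r2 (WB@12)) EX@13 MEM@14 WB@15
I5 mul r5 <- r4,r1: IF@10 ID@13 stall=2 (RAW on I4.r4 (WB@15)) EX@16 MEM@17 WB@18

Answer: 5 8 9 12 15 18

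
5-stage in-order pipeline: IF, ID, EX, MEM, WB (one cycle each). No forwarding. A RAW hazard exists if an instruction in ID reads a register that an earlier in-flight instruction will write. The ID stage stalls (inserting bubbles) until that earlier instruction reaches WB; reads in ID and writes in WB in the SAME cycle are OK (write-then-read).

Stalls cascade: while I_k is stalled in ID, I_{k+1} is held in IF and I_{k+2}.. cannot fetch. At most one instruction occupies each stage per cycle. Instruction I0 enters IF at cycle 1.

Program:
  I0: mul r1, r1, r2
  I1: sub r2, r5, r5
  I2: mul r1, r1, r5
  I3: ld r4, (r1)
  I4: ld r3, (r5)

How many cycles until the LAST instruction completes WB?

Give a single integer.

I0 mul r1 <- r1,r2: IF@1 ID@2 stall=0 (-) EX@3 MEM@4 WB@5
I1 sub r2 <- r5,r5: IF@2 ID@3 stall=0 (-) EX@4 MEM@5 WB@6
I2 mul r1 <- r1,r5: IF@3 ID@4 stall=1 (RAW on I0.r1 (WB@5)) EX@6 MEM@7 WB@8
I3 ld r4 <- r1: IF@4 ID@6 stall=2 (RAW on I2.r1 (WB@8)) EX@9 MEM@10 WB@11
I4 ld r3 <- r5: IF@6 ID@9 stall=0 (-) EX@10 MEM@11 WB@12

Answer: 12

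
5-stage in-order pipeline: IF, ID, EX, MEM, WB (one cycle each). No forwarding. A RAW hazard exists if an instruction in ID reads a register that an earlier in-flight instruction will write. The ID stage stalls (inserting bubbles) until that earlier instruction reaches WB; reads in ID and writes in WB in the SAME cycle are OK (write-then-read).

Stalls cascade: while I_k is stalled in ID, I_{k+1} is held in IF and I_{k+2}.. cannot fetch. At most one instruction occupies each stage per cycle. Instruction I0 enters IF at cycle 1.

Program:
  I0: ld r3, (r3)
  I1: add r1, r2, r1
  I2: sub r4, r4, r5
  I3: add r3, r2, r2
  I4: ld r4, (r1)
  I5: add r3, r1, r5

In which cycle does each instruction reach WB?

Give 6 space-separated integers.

Answer: 5 6 7 8 9 10

Derivation:
I0 ld r3 <- r3: IF@1 ID@2 stall=0 (-) EX@3 MEM@4 WB@5
I1 add r1 <- r2,r1: IF@2 ID@3 stall=0 (-) EX@4 MEM@5 WB@6
I2 sub r4 <- r4,r5: IF@3 ID@4 stall=0 (-) EX@5 MEM@6 WB@7
I3 add r3 <- r2,r2: IF@4 ID@5 stall=0 (-) EX@6 MEM@7 WB@8
I4 ld r4 <- r1: IF@5 ID@6 stall=0 (-) EX@7 MEM@8 WB@9
I5 add r3 <- r1,r5: IF@6 ID@7 stall=0 (-) EX@8 MEM@9 WB@10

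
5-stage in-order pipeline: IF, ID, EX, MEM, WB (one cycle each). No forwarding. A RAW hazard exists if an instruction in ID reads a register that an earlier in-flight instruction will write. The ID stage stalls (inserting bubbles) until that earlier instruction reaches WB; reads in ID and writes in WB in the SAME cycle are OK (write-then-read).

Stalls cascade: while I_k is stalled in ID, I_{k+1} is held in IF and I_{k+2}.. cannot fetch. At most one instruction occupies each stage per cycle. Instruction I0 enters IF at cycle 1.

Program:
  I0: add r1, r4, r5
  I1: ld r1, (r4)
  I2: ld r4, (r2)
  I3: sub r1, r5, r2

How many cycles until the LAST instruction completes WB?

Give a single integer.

I0 add r1 <- r4,r5: IF@1 ID@2 stall=0 (-) EX@3 MEM@4 WB@5
I1 ld r1 <- r4: IF@2 ID@3 stall=0 (-) EX@4 MEM@5 WB@6
I2 ld r4 <- r2: IF@3 ID@4 stall=0 (-) EX@5 MEM@6 WB@7
I3 sub r1 <- r5,r2: IF@4 ID@5 stall=0 (-) EX@6 MEM@7 WB@8

Answer: 8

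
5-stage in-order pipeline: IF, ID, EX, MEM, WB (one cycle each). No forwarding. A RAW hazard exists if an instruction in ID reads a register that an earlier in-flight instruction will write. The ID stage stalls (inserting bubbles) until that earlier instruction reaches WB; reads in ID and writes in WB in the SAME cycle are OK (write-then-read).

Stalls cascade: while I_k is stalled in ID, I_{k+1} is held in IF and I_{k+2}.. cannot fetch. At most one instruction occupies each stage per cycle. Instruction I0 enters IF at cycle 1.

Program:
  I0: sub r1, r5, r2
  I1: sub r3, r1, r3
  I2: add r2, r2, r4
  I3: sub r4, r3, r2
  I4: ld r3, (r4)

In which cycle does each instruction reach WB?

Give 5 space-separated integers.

I0 sub r1 <- r5,r2: IF@1 ID@2 stall=0 (-) EX@3 MEM@4 WB@5
I1 sub r3 <- r1,r3: IF@2 ID@3 stall=2 (RAW on I0.r1 (WB@5)) EX@6 MEM@7 WB@8
I2 add r2 <- r2,r4: IF@3 ID@6 stall=0 (-) EX@7 MEM@8 WB@9
I3 sub r4 <- r3,r2: IF@6 ID@7 stall=2 (RAW on I2.r2 (WB@9)) EX@10 MEM@11 WB@12
I4 ld r3 <- r4: IF@7 ID@10 stall=2 (RAW on I3.r4 (WB@12)) EX@13 MEM@14 WB@15

Answer: 5 8 9 12 15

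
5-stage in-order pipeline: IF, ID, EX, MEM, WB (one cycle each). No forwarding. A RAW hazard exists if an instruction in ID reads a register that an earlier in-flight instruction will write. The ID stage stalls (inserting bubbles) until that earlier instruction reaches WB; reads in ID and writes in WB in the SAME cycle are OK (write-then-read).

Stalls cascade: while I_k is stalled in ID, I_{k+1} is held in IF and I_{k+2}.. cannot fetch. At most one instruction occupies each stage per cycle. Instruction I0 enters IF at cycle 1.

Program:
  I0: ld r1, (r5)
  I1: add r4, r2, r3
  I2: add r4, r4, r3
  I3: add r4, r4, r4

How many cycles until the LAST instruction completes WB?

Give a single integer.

Answer: 12

Derivation:
I0 ld r1 <- r5: IF@1 ID@2 stall=0 (-) EX@3 MEM@4 WB@5
I1 add r4 <- r2,r3: IF@2 ID@3 stall=0 (-) EX@4 MEM@5 WB@6
I2 add r4 <- r4,r3: IF@3 ID@4 stall=2 (RAW on I1.r4 (WB@6)) EX@7 MEM@8 WB@9
I3 add r4 <- r4,r4: IF@4 ID@7 stall=2 (RAW on I2.r4 (WB@9)) EX@10 MEM@11 WB@12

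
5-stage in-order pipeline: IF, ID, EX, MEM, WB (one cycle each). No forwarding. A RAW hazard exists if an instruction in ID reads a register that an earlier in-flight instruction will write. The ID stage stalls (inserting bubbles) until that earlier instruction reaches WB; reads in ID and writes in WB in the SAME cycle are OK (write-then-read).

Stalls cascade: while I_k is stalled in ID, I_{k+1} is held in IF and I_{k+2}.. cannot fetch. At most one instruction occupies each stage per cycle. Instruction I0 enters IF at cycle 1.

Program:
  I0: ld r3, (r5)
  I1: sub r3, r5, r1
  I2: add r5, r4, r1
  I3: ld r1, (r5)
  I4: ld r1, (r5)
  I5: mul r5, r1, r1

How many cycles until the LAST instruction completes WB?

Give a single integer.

Answer: 14

Derivation:
I0 ld r3 <- r5: IF@1 ID@2 stall=0 (-) EX@3 MEM@4 WB@5
I1 sub r3 <- r5,r1: IF@2 ID@3 stall=0 (-) EX@4 MEM@5 WB@6
I2 add r5 <- r4,r1: IF@3 ID@4 stall=0 (-) EX@5 MEM@6 WB@7
I3 ld r1 <- r5: IF@4 ID@5 stall=2 (RAW on I2.r5 (WB@7)) EX@8 MEM@9 WB@10
I4 ld r1 <- r5: IF@5 ID@8 stall=0 (-) EX@9 MEM@10 WB@11
I5 mul r5 <- r1,r1: IF@8 ID@9 stall=2 (RAW on I4.r1 (WB@11)) EX@12 MEM@13 WB@14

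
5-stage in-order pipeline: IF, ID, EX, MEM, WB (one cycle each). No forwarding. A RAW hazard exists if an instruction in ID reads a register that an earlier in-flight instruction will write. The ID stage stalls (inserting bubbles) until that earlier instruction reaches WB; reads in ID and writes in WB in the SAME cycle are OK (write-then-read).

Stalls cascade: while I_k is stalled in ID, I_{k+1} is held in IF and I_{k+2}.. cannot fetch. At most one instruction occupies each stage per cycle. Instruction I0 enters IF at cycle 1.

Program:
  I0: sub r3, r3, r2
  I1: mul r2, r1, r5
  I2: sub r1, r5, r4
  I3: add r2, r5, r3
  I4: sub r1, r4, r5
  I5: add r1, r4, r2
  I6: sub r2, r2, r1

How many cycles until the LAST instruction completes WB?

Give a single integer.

Answer: 14

Derivation:
I0 sub r3 <- r3,r2: IF@1 ID@2 stall=0 (-) EX@3 MEM@4 WB@5
I1 mul r2 <- r1,r5: IF@2 ID@3 stall=0 (-) EX@4 MEM@5 WB@6
I2 sub r1 <- r5,r4: IF@3 ID@4 stall=0 (-) EX@5 MEM@6 WB@7
I3 add r2 <- r5,r3: IF@4 ID@5 stall=0 (-) EX@6 MEM@7 WB@8
I4 sub r1 <- r4,r5: IF@5 ID@6 stall=0 (-) EX@7 MEM@8 WB@9
I5 add r1 <- r4,r2: IF@6 ID@7 stall=1 (RAW on I3.r2 (WB@8)) EX@9 MEM@10 WB@11
I6 sub r2 <- r2,r1: IF@7 ID@9 stall=2 (RAW on I5.r1 (WB@11)) EX@12 MEM@13 WB@14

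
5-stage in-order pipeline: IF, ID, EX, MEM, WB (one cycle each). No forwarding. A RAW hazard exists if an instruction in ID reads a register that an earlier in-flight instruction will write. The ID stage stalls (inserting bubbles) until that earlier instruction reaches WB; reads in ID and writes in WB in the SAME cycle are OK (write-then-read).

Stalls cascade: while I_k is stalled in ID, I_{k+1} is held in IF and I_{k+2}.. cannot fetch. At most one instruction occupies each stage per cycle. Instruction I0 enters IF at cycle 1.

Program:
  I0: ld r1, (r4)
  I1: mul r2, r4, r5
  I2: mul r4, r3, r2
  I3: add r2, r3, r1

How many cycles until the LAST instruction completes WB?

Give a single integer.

I0 ld r1 <- r4: IF@1 ID@2 stall=0 (-) EX@3 MEM@4 WB@5
I1 mul r2 <- r4,r5: IF@2 ID@3 stall=0 (-) EX@4 MEM@5 WB@6
I2 mul r4 <- r3,r2: IF@3 ID@4 stall=2 (RAW on I1.r2 (WB@6)) EX@7 MEM@8 WB@9
I3 add r2 <- r3,r1: IF@4 ID@7 stall=0 (-) EX@8 MEM@9 WB@10

Answer: 10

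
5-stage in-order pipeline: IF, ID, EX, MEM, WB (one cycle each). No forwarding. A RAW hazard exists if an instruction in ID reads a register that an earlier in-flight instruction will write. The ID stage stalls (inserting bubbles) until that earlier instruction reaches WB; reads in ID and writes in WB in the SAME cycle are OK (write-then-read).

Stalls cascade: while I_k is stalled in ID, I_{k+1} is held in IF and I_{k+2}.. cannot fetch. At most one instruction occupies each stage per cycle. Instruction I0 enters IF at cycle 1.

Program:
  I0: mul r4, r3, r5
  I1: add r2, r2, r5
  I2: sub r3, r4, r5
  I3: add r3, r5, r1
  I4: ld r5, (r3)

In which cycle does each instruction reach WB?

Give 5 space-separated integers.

Answer: 5 6 8 9 12

Derivation:
I0 mul r4 <- r3,r5: IF@1 ID@2 stall=0 (-) EX@3 MEM@4 WB@5
I1 add r2 <- r2,r5: IF@2 ID@3 stall=0 (-) EX@4 MEM@5 WB@6
I2 sub r3 <- r4,r5: IF@3 ID@4 stall=1 (RAW on I0.r4 (WB@5)) EX@6 MEM@7 WB@8
I3 add r3 <- r5,r1: IF@4 ID@6 stall=0 (-) EX@7 MEM@8 WB@9
I4 ld r5 <- r3: IF@6 ID@7 stall=2 (RAW on I3.r3 (WB@9)) EX@10 MEM@11 WB@12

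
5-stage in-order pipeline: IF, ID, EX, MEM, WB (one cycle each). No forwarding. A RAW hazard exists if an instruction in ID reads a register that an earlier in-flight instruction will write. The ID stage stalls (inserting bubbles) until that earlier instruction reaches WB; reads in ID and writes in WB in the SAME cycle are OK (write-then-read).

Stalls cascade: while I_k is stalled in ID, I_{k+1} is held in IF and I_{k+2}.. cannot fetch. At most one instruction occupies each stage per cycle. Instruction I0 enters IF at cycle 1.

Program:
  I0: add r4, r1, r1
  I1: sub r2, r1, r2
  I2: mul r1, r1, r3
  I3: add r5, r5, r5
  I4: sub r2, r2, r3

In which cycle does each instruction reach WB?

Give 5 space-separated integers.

Answer: 5 6 7 8 9

Derivation:
I0 add r4 <- r1,r1: IF@1 ID@2 stall=0 (-) EX@3 MEM@4 WB@5
I1 sub r2 <- r1,r2: IF@2 ID@3 stall=0 (-) EX@4 MEM@5 WB@6
I2 mul r1 <- r1,r3: IF@3 ID@4 stall=0 (-) EX@5 MEM@6 WB@7
I3 add r5 <- r5,r5: IF@4 ID@5 stall=0 (-) EX@6 MEM@7 WB@8
I4 sub r2 <- r2,r3: IF@5 ID@6 stall=0 (-) EX@7 MEM@8 WB@9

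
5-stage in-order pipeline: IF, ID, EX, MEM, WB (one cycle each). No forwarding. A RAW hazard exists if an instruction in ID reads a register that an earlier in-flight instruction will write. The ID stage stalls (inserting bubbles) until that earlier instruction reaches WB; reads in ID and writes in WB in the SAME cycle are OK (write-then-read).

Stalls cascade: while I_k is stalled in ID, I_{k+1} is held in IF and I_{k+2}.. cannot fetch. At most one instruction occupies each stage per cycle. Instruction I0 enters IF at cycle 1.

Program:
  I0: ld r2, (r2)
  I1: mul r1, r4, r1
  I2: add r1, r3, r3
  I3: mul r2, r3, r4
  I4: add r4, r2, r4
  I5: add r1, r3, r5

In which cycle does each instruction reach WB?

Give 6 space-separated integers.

I0 ld r2 <- r2: IF@1 ID@2 stall=0 (-) EX@3 MEM@4 WB@5
I1 mul r1 <- r4,r1: IF@2 ID@3 stall=0 (-) EX@4 MEM@5 WB@6
I2 add r1 <- r3,r3: IF@3 ID@4 stall=0 (-) EX@5 MEM@6 WB@7
I3 mul r2 <- r3,r4: IF@4 ID@5 stall=0 (-) EX@6 MEM@7 WB@8
I4 add r4 <- r2,r4: IF@5 ID@6 stall=2 (RAW on I3.r2 (WB@8)) EX@9 MEM@10 WB@11
I5 add r1 <- r3,r5: IF@6 ID@9 stall=0 (-) EX@10 MEM@11 WB@12

Answer: 5 6 7 8 11 12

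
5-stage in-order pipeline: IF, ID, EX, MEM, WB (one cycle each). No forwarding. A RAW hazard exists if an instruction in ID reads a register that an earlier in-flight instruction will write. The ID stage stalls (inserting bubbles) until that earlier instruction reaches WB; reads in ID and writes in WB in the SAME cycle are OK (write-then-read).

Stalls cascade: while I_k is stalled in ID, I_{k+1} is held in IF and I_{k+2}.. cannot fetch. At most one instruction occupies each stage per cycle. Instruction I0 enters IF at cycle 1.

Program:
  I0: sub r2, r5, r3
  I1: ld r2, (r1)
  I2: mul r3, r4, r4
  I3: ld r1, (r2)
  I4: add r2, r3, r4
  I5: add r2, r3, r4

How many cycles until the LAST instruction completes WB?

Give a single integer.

I0 sub r2 <- r5,r3: IF@1 ID@2 stall=0 (-) EX@3 MEM@4 WB@5
I1 ld r2 <- r1: IF@2 ID@3 stall=0 (-) EX@4 MEM@5 WB@6
I2 mul r3 <- r4,r4: IF@3 ID@4 stall=0 (-) EX@5 MEM@6 WB@7
I3 ld r1 <- r2: IF@4 ID@5 stall=1 (RAW on I1.r2 (WB@6)) EX@7 MEM@8 WB@9
I4 add r2 <- r3,r4: IF@5 ID@7 stall=0 (-) EX@8 MEM@9 WB@10
I5 add r2 <- r3,r4: IF@7 ID@8 stall=0 (-) EX@9 MEM@10 WB@11

Answer: 11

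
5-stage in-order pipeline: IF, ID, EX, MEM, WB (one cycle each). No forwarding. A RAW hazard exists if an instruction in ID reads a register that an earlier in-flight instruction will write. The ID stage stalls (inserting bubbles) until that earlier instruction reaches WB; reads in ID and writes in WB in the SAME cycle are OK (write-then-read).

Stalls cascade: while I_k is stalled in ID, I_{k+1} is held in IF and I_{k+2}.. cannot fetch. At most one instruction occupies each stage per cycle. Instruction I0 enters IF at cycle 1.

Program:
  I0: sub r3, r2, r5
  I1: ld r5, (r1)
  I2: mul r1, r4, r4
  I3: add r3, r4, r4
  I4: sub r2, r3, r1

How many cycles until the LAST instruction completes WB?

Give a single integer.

Answer: 11

Derivation:
I0 sub r3 <- r2,r5: IF@1 ID@2 stall=0 (-) EX@3 MEM@4 WB@5
I1 ld r5 <- r1: IF@2 ID@3 stall=0 (-) EX@4 MEM@5 WB@6
I2 mul r1 <- r4,r4: IF@3 ID@4 stall=0 (-) EX@5 MEM@6 WB@7
I3 add r3 <- r4,r4: IF@4 ID@5 stall=0 (-) EX@6 MEM@7 WB@8
I4 sub r2 <- r3,r1: IF@5 ID@6 stall=2 (RAW on I3.r3 (WB@8)) EX@9 MEM@10 WB@11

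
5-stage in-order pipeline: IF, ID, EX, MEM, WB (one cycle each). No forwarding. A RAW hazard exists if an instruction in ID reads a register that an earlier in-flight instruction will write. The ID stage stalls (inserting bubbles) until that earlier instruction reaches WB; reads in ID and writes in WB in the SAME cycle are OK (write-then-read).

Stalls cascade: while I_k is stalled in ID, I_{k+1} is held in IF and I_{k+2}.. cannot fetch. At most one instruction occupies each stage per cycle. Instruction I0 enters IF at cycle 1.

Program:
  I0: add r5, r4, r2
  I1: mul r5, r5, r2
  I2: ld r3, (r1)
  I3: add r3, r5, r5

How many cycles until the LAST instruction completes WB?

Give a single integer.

Answer: 11

Derivation:
I0 add r5 <- r4,r2: IF@1 ID@2 stall=0 (-) EX@3 MEM@4 WB@5
I1 mul r5 <- r5,r2: IF@2 ID@3 stall=2 (RAW on I0.r5 (WB@5)) EX@6 MEM@7 WB@8
I2 ld r3 <- r1: IF@3 ID@6 stall=0 (-) EX@7 MEM@8 WB@9
I3 add r3 <- r5,r5: IF@6 ID@7 stall=1 (RAW on I1.r5 (WB@8)) EX@9 MEM@10 WB@11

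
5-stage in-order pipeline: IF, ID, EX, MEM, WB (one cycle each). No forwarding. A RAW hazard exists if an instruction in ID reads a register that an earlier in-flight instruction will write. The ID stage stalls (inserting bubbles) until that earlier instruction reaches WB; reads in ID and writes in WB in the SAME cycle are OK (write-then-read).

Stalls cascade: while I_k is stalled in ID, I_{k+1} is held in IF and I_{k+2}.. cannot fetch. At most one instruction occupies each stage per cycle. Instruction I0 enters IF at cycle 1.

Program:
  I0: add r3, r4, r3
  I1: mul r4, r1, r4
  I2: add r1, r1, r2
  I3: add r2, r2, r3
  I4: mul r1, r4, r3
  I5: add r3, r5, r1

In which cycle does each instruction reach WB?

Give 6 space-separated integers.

Answer: 5 6 7 8 9 12

Derivation:
I0 add r3 <- r4,r3: IF@1 ID@2 stall=0 (-) EX@3 MEM@4 WB@5
I1 mul r4 <- r1,r4: IF@2 ID@3 stall=0 (-) EX@4 MEM@5 WB@6
I2 add r1 <- r1,r2: IF@3 ID@4 stall=0 (-) EX@5 MEM@6 WB@7
I3 add r2 <- r2,r3: IF@4 ID@5 stall=0 (-) EX@6 MEM@7 WB@8
I4 mul r1 <- r4,r3: IF@5 ID@6 stall=0 (-) EX@7 MEM@8 WB@9
I5 add r3 <- r5,r1: IF@6 ID@7 stall=2 (RAW on I4.r1 (WB@9)) EX@10 MEM@11 WB@12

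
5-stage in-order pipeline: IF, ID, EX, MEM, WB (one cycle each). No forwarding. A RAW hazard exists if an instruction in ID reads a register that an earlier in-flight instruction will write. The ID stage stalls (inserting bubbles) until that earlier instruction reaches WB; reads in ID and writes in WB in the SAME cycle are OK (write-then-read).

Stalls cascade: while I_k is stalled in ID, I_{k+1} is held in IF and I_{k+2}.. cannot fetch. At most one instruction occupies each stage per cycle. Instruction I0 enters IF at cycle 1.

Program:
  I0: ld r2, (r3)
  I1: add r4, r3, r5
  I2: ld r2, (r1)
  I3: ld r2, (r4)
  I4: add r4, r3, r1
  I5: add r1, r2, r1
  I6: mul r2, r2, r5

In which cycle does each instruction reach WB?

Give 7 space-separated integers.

I0 ld r2 <- r3: IF@1 ID@2 stall=0 (-) EX@3 MEM@4 WB@5
I1 add r4 <- r3,r5: IF@2 ID@3 stall=0 (-) EX@4 MEM@5 WB@6
I2 ld r2 <- r1: IF@3 ID@4 stall=0 (-) EX@5 MEM@6 WB@7
I3 ld r2 <- r4: IF@4 ID@5 stall=1 (RAW on I1.r4 (WB@6)) EX@7 MEM@8 WB@9
I4 add r4 <- r3,r1: IF@5 ID@7 stall=0 (-) EX@8 MEM@9 WB@10
I5 add r1 <- r2,r1: IF@7 ID@8 stall=1 (RAW on I3.r2 (WB@9)) EX@10 MEM@11 WB@12
I6 mul r2 <- r2,r5: IF@8 ID@10 stall=0 (-) EX@11 MEM@12 WB@13

Answer: 5 6 7 9 10 12 13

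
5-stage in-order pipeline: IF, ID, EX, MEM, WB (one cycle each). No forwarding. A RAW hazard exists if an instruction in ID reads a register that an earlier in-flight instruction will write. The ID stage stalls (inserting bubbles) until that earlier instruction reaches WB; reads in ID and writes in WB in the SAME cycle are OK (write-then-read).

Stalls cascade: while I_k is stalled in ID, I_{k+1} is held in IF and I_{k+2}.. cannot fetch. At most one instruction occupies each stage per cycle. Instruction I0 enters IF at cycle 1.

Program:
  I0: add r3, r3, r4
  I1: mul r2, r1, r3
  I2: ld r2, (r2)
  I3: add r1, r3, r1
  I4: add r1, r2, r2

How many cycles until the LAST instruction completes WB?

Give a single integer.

Answer: 14

Derivation:
I0 add r3 <- r3,r4: IF@1 ID@2 stall=0 (-) EX@3 MEM@4 WB@5
I1 mul r2 <- r1,r3: IF@2 ID@3 stall=2 (RAW on I0.r3 (WB@5)) EX@6 MEM@7 WB@8
I2 ld r2 <- r2: IF@3 ID@6 stall=2 (RAW on I1.r2 (WB@8)) EX@9 MEM@10 WB@11
I3 add r1 <- r3,r1: IF@6 ID@9 stall=0 (-) EX@10 MEM@11 WB@12
I4 add r1 <- r2,r2: IF@9 ID@10 stall=1 (RAW on I2.r2 (WB@11)) EX@12 MEM@13 WB@14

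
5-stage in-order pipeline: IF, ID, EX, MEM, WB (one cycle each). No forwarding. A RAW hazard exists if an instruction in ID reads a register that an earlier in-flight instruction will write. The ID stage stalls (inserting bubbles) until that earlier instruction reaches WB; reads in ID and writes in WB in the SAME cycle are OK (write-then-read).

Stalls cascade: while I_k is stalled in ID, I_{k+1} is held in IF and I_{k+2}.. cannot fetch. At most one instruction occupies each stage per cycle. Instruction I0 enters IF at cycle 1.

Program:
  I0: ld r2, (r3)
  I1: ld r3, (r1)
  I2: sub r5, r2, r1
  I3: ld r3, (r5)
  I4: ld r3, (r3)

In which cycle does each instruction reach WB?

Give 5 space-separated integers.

Answer: 5 6 8 11 14

Derivation:
I0 ld r2 <- r3: IF@1 ID@2 stall=0 (-) EX@3 MEM@4 WB@5
I1 ld r3 <- r1: IF@2 ID@3 stall=0 (-) EX@4 MEM@5 WB@6
I2 sub r5 <- r2,r1: IF@3 ID@4 stall=1 (RAW on I0.r2 (WB@5)) EX@6 MEM@7 WB@8
I3 ld r3 <- r5: IF@4 ID@6 stall=2 (RAW on I2.r5 (WB@8)) EX@9 MEM@10 WB@11
I4 ld r3 <- r3: IF@6 ID@9 stall=2 (RAW on I3.r3 (WB@11)) EX@12 MEM@13 WB@14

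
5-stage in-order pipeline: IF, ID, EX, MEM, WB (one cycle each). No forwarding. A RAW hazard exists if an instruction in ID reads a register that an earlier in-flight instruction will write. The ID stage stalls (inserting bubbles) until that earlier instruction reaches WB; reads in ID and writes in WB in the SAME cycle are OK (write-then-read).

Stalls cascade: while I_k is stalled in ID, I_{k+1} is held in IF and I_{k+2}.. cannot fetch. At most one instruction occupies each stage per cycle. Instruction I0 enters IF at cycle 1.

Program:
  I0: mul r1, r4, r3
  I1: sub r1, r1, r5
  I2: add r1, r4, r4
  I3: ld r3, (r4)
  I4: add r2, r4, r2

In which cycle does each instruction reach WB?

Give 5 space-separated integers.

I0 mul r1 <- r4,r3: IF@1 ID@2 stall=0 (-) EX@3 MEM@4 WB@5
I1 sub r1 <- r1,r5: IF@2 ID@3 stall=2 (RAW on I0.r1 (WB@5)) EX@6 MEM@7 WB@8
I2 add r1 <- r4,r4: IF@3 ID@6 stall=0 (-) EX@7 MEM@8 WB@9
I3 ld r3 <- r4: IF@6 ID@7 stall=0 (-) EX@8 MEM@9 WB@10
I4 add r2 <- r4,r2: IF@7 ID@8 stall=0 (-) EX@9 MEM@10 WB@11

Answer: 5 8 9 10 11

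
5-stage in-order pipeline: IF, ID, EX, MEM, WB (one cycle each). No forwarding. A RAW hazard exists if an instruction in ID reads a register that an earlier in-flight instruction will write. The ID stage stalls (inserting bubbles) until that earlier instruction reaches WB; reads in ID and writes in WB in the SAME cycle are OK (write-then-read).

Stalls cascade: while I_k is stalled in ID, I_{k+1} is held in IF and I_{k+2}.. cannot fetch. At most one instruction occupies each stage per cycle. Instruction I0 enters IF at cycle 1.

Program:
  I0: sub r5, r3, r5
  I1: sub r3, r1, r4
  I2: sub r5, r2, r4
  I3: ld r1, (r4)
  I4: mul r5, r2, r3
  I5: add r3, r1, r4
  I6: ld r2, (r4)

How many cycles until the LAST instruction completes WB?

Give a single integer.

Answer: 12

Derivation:
I0 sub r5 <- r3,r5: IF@1 ID@2 stall=0 (-) EX@3 MEM@4 WB@5
I1 sub r3 <- r1,r4: IF@2 ID@3 stall=0 (-) EX@4 MEM@5 WB@6
I2 sub r5 <- r2,r4: IF@3 ID@4 stall=0 (-) EX@5 MEM@6 WB@7
I3 ld r1 <- r4: IF@4 ID@5 stall=0 (-) EX@6 MEM@7 WB@8
I4 mul r5 <- r2,r3: IF@5 ID@6 stall=0 (-) EX@7 MEM@8 WB@9
I5 add r3 <- r1,r4: IF@6 ID@7 stall=1 (RAW on I3.r1 (WB@8)) EX@9 MEM@10 WB@11
I6 ld r2 <- r4: IF@7 ID@9 stall=0 (-) EX@10 MEM@11 WB@12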